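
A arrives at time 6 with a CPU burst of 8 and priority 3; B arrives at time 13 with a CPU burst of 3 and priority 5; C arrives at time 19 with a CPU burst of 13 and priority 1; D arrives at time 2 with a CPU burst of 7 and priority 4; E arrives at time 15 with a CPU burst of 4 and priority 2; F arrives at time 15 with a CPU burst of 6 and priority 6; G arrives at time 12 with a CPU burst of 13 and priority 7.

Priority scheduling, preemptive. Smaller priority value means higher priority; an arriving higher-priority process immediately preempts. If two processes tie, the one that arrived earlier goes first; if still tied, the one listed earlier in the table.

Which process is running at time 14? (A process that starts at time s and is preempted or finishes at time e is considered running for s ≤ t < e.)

D

Schedule: | idle 0-2 | D 2-6 | A 6-14 | D 14-15 | E 15-19 | C 19-32 | D 32-34 | B 34-37 | F 37-43 | G 43-56 |
Completion: A=14  B=37  C=32  D=34  E=19  F=43  G=56
Turnaround (C−A): A=8  B=24  C=13  D=32  E=4  F=28  G=44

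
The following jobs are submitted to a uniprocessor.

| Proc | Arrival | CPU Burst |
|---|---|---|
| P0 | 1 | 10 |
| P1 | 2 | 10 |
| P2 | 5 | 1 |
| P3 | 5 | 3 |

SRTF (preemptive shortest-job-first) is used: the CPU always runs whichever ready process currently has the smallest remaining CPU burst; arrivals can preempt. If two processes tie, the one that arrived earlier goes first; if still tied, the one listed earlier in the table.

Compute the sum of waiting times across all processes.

Schedule: | idle 0-1 | P0 1-5 | P2 5-6 | P3 6-9 | P0 9-15 | P1 15-25 |
Completion: P0=15  P1=25  P2=6  P3=9
Turnaround (C−A): P0=14  P1=23  P2=1  P3=4
Waiting = turnaround − burst: P0=4, P1=13, P2=0, P3=1
Total waiting = 4 + 13 + 0 + 1 = 18

18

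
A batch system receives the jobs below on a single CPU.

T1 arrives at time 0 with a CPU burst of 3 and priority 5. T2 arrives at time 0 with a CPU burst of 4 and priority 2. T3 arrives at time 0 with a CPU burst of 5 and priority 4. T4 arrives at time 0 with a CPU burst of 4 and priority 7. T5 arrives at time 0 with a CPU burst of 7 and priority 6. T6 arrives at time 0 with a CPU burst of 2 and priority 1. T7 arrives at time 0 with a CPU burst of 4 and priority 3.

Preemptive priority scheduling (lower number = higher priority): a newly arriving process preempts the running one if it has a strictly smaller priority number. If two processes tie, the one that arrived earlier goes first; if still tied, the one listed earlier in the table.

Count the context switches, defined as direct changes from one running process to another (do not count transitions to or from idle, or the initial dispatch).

6

Gantt: | T6 0-2 | T2 2-6 | T7 6-10 | T3 10-15 | T1 15-18 | T5 18-25 | T4 25-29 |
Completion: T1=18  T2=6  T3=15  T4=29  T5=25  T6=2  T7=10
Turnaround (C−A): T1=18  T2=6  T3=15  T4=29  T5=25  T6=2  T7=10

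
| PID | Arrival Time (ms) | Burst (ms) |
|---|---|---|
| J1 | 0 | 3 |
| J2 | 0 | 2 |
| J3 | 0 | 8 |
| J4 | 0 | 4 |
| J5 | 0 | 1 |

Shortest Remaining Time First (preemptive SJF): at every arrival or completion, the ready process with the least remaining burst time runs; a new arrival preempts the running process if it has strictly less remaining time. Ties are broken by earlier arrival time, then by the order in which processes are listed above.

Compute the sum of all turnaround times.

Timeline: | J5 0-1 | J2 1-3 | J1 3-6 | J4 6-10 | J3 10-18 |
Completion: J1=6  J2=3  J3=18  J4=10  J5=1
Turnaround = completion − arrival: J1=6, J2=3, J3=18, J4=10, J5=1
Total turnaround = 6 + 3 + 18 + 10 + 1 = 38

38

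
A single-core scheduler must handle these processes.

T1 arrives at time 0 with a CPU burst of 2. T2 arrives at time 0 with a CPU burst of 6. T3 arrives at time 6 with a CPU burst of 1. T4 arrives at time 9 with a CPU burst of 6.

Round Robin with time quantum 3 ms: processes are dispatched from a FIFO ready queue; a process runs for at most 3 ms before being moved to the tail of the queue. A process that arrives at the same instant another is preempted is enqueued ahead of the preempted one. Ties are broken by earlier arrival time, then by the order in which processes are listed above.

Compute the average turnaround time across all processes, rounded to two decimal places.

4.75

Gantt: | T1 0-2 | T2 2-8 | T3 8-9 | T4 9-15 |
Completion: T1=2  T2=8  T3=9  T4=15
Turnaround times: T1=2, T2=8, T3=3, T4=6
Average turnaround = (2+8+3+6) / 4 = 19/4 = 4.75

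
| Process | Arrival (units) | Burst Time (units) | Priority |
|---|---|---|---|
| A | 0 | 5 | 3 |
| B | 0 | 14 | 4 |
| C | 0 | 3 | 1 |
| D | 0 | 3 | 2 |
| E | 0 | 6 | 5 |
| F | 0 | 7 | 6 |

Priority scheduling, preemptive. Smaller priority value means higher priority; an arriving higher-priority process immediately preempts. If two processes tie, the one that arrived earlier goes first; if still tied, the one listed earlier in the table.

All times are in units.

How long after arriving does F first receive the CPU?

31

Timeline: | C 0-3 | D 3-6 | A 6-11 | B 11-25 | E 25-31 | F 31-38 |
Completion: A=11  B=25  C=3  D=6  E=31  F=38
Turnaround (C−A): A=11  B=25  C=3  D=6  E=31  F=38
Response(F) = first start − arrival = 31 − 0 = 31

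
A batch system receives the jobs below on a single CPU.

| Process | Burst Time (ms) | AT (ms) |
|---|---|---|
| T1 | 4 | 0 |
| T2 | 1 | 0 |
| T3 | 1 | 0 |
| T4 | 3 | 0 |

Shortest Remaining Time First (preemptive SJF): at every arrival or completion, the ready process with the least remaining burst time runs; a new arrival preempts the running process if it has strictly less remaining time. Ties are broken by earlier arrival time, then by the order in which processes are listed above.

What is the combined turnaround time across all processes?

Timeline: | T2 0-1 | T3 1-2 | T4 2-5 | T1 5-9 |
Completion: T1=9  T2=1  T3=2  T4=5
Turnaround = completion − arrival: T1=9, T2=1, T3=2, T4=5
Total turnaround = 9 + 1 + 2 + 5 = 17

17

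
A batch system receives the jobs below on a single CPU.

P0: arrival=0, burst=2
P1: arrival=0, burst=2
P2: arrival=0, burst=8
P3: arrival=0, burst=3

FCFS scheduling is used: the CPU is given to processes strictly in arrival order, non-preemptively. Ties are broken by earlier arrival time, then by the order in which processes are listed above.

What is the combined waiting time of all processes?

Gantt: | P0 0-2 | P1 2-4 | P2 4-12 | P3 12-15 |
Completion: P0=2  P1=4  P2=12  P3=15
Waiting = turnaround − burst: P0=0, P1=2, P2=4, P3=12
Total waiting = 0 + 2 + 4 + 12 = 18

18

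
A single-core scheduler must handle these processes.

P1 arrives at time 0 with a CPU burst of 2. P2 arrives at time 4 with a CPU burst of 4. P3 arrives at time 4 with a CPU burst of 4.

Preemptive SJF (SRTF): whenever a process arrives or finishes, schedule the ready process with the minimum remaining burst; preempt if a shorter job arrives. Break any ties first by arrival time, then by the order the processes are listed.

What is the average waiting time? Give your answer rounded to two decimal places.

1.33

Schedule: | P1 0-2 | idle 2-4 | P2 4-8 | P3 8-12 |
Completion: P1=2  P2=8  P3=12
Turnaround (C−A): P1=2  P2=4  P3=8
Waiting times: P1=0, P2=0, P3=4
Average waiting = (0+0+4) / 3 = 4/3 = 1.33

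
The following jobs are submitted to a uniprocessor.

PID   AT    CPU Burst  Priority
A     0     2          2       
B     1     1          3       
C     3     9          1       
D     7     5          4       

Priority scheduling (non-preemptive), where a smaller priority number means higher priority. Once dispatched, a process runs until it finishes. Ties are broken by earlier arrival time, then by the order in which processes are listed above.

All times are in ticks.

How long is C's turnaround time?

Timeline: | A 0-2 | B 2-3 | C 3-12 | D 12-17 |
Completion: A=2  B=3  C=12  D=17
Turnaround(C) = completion − arrival = 12 − 3 = 9

9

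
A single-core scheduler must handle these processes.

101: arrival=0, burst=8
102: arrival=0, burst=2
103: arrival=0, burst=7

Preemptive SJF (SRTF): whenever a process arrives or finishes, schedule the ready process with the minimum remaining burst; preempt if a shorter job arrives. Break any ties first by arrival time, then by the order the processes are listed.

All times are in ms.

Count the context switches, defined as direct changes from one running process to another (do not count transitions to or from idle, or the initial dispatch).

Gantt: | 102 0-2 | 103 2-9 | 101 9-17 |
Completion: 101=17  102=2  103=9

2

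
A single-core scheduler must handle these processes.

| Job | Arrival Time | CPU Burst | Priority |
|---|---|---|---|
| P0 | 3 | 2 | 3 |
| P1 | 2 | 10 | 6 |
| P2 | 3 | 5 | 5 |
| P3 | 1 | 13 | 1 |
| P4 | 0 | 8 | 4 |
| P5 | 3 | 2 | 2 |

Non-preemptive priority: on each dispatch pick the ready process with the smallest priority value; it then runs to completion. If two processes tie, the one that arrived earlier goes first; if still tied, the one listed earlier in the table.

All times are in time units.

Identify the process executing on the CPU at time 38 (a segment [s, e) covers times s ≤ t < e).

Gantt: | P4 0-8 | P3 8-21 | P5 21-23 | P0 23-25 | P2 25-30 | P1 30-40 |
Completion: P0=25  P1=40  P2=30  P3=21  P4=8  P5=23

P1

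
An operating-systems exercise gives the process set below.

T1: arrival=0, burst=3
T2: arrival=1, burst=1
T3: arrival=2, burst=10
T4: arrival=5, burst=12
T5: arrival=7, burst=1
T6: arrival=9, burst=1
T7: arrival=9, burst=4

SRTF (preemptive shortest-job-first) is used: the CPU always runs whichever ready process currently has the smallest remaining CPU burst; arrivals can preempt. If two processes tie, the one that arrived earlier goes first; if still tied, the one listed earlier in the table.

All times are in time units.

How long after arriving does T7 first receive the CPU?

1

Schedule: | T1 0-1 | T2 1-2 | T1 2-4 | T3 4-7 | T5 7-8 | T3 8-9 | T6 9-10 | T7 10-14 | T3 14-20 | T4 20-32 |
Completion: T1=4  T2=2  T3=20  T4=32  T5=8  T6=10  T7=14
Turnaround (C−A): T1=4  T2=1  T3=18  T4=27  T5=1  T6=1  T7=5
Response(T7) = first start − arrival = 10 − 9 = 1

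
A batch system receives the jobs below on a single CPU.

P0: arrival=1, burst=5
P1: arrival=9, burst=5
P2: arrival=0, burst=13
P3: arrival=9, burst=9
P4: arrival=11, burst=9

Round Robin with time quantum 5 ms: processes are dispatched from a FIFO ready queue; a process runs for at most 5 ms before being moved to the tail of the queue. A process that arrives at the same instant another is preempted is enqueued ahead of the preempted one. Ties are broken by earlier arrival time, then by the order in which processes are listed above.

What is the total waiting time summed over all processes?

70

Gantt: | P2 0-5 | P0 5-10 | P2 10-15 | P1 15-20 | P3 20-25 | P4 25-30 | P2 30-33 | P3 33-37 | P4 37-41 |
Completion: P0=10  P1=20  P2=33  P3=37  P4=41
Waiting = turnaround − burst: P0=4, P1=6, P2=20, P3=19, P4=21
Total waiting = 4 + 6 + 20 + 19 + 21 = 70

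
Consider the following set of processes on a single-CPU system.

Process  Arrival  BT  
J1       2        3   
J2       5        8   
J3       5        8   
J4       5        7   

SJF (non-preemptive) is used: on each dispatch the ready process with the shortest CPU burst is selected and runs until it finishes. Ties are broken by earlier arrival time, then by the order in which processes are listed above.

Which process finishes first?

Gantt: | idle 0-2 | J1 2-5 | J4 5-12 | J2 12-20 | J3 20-28 |
Completion: J1=5  J2=20  J3=28  J4=12
Finish order: J1 → J4 → J2 → J3

J1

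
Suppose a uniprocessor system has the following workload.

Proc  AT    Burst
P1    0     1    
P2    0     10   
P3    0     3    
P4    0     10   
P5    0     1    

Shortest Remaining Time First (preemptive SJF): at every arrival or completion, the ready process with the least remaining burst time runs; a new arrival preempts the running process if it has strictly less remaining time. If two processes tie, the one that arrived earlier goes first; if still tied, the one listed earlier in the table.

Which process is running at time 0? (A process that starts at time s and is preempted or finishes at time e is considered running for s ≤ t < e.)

Schedule: | P1 0-1 | P5 1-2 | P3 2-5 | P2 5-15 | P4 15-25 |
Completion: P1=1  P2=15  P3=5  P4=25  P5=2
Turnaround (C−A): P1=1  P2=15  P3=5  P4=25  P5=2

P1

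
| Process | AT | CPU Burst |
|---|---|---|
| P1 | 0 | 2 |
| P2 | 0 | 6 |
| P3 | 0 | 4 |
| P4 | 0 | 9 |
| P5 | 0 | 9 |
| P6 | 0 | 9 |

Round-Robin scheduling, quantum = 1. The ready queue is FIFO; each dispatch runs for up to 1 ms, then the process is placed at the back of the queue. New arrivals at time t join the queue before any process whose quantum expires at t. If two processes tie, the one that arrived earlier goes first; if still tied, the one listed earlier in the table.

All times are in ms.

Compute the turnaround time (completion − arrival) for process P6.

Schedule: | P1 0-1 | P2 1-2 | P3 2-3 | P4 3-4 | P5 4-5 | P6 5-6 | P1 6-7 | P2 7-8 | P3 8-9 | P4 9-10 | P5 10-11 | P6 11-12 | P2 12-13 | P3 13-14 | P4 14-15 | P5 15-16 | P6 16-17 | P2 17-18 | P3 18-19 | P4 19-20 | P5 20-21 | P6 21-22 | P2 22-23 | P4 23-24 | P5 24-25 | P6 25-26 | P2 26-27 | P4 27-28 | P5 28-29 | P6 29-30 | P4 30-31 | P5 31-32 | P6 32-33 | P4 33-34 | P5 34-35 | P6 35-36 | P4 36-37 | P5 37-38 | P6 38-39 |
Completion: P1=7  P2=27  P3=19  P4=37  P5=38  P6=39
Turnaround(P6) = completion − arrival = 39 − 0 = 39

39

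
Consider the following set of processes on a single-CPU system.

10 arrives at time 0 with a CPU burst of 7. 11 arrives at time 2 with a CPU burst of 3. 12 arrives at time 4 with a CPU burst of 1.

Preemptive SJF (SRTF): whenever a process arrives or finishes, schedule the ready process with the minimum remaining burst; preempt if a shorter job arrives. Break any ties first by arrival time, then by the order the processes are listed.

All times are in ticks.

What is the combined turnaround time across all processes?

16

Gantt: | 10 0-2 | 11 2-5 | 12 5-6 | 10 6-11 |
Completion: 10=11  11=5  12=6
Turnaround (C−A): 10=11  11=3  12=2
Turnaround = completion − arrival: 10=11, 11=3, 12=2
Total turnaround = 11 + 3 + 2 = 16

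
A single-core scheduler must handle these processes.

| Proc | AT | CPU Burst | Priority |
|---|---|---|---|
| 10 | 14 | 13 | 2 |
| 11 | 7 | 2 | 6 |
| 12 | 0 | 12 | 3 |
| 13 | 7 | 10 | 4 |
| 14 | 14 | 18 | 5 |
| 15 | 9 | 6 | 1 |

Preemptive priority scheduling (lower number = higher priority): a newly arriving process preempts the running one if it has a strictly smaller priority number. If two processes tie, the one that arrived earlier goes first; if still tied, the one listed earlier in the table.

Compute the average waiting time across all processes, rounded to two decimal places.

Gantt: | 12 0-9 | 15 9-15 | 10 15-28 | 12 28-31 | 13 31-41 | 14 41-59 | 11 59-61 |
Completion: 10=28  11=61  12=31  13=41  14=59  15=15
Turnaround (C−A): 10=14  11=54  12=31  13=34  14=45  15=6
Waiting times: 10=1, 11=52, 12=19, 13=24, 14=27, 15=0
Average waiting = (1+52+19+24+27+0) / 6 = 123/6 = 20.50

20.50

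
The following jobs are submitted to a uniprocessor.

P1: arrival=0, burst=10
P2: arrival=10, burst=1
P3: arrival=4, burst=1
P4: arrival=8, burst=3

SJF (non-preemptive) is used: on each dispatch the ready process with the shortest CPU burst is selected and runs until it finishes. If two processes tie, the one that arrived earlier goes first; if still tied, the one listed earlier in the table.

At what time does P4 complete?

15

Schedule: | P1 0-10 | P3 10-11 | P2 11-12 | P4 12-15 |
Completion: P1=10  P2=12  P3=11  P4=15
Turnaround (C−A): P1=10  P2=2  P3=7  P4=7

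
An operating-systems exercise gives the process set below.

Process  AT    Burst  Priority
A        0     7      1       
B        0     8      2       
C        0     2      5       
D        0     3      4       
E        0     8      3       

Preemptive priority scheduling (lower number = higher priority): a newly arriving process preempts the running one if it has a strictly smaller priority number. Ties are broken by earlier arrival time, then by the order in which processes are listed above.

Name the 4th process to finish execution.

Timeline: | A 0-7 | B 7-15 | E 15-23 | D 23-26 | C 26-28 |
Completion: A=7  B=15  C=28  D=26  E=23
Turnaround (C−A): A=7  B=15  C=28  D=26  E=23
Finish order: A → B → E → D → C

D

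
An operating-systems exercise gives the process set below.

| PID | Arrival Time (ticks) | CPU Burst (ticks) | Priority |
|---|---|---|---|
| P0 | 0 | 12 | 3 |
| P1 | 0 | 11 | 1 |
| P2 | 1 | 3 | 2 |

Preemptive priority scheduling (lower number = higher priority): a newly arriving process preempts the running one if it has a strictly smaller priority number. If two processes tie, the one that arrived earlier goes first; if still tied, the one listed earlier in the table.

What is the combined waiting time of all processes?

24

Schedule: | P1 0-11 | P2 11-14 | P0 14-26 |
Completion: P0=26  P1=11  P2=14
Waiting = turnaround − burst: P0=14, P1=0, P2=10
Total waiting = 14 + 0 + 10 = 24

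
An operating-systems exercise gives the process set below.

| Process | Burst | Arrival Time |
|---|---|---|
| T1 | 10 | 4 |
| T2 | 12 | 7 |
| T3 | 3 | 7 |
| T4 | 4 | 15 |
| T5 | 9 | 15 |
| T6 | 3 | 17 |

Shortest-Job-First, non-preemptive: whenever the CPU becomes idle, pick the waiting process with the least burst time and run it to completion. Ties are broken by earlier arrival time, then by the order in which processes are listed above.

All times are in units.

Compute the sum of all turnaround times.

Schedule: | idle 0-4 | T1 4-14 | T3 14-17 | T6 17-20 | T4 20-24 | T5 24-33 | T2 33-45 |
Completion: T1=14  T2=45  T3=17  T4=24  T5=33  T6=20
Turnaround = completion − arrival: T1=10, T2=38, T3=10, T4=9, T5=18, T6=3
Total turnaround = 10 + 38 + 10 + 9 + 18 + 3 = 88

88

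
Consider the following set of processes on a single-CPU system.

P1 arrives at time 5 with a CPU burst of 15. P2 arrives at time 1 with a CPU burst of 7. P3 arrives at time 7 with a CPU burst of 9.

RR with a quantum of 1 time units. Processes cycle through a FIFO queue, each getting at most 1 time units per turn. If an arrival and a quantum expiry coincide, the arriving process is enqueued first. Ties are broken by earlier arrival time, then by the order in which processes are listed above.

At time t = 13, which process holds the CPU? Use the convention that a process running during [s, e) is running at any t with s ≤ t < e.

Timeline: | idle 0-1 | P2 1-5 | P1 5-6 | P2 6-7 | P1 7-8 | P3 8-9 | P2 9-10 | P1 10-11 | P3 11-12 | P2 12-13 | P1 13-14 | P3 14-15 | P1 15-16 | P3 16-17 | P1 17-18 | P3 18-19 | P1 19-20 | P3 20-21 | P1 21-22 | P3 22-23 | P1 23-24 | P3 24-25 | P1 25-26 | P3 26-27 | P1 27-32 |
Completion: P1=32  P2=13  P3=27

P1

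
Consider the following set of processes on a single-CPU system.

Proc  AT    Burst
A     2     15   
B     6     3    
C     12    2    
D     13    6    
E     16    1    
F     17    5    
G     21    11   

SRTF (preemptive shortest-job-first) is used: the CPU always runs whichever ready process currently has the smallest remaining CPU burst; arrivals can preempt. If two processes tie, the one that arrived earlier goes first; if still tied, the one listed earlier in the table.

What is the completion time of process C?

14

Schedule: | idle 0-2 | A 2-6 | B 6-9 | A 9-12 | C 12-14 | D 14-16 | E 16-17 | D 17-21 | F 21-26 | A 26-34 | G 34-45 |
Completion: A=34  B=9  C=14  D=21  E=17  F=26  G=45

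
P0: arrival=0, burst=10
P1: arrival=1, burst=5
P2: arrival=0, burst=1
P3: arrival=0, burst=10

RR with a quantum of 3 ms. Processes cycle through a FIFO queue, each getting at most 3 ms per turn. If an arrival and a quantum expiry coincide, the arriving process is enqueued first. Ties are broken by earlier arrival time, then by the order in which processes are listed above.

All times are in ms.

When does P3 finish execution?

Timeline: | P0 0-3 | P2 3-4 | P3 4-7 | P1 7-10 | P0 10-13 | P3 13-16 | P1 16-18 | P0 18-21 | P3 21-24 | P0 24-25 | P3 25-26 |
Completion: P0=25  P1=18  P2=4  P3=26

26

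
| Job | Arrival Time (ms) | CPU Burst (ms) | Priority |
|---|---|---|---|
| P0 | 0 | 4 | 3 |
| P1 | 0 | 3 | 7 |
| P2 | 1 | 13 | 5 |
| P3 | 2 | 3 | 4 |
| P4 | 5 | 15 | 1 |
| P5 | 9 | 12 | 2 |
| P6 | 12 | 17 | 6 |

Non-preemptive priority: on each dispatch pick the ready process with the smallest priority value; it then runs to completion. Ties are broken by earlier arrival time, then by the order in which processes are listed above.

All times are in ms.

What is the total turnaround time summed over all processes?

216

Timeline: | P0 0-4 | P3 4-7 | P4 7-22 | P5 22-34 | P2 34-47 | P6 47-64 | P1 64-67 |
Completion: P0=4  P1=67  P2=47  P3=7  P4=22  P5=34  P6=64
Turnaround (C−A): P0=4  P1=67  P2=46  P3=5  P4=17  P5=25  P6=52
Turnaround = completion − arrival: P0=4, P1=67, P2=46, P3=5, P4=17, P5=25, P6=52
Total turnaround = 4 + 67 + 46 + 5 + 17 + 25 + 52 = 216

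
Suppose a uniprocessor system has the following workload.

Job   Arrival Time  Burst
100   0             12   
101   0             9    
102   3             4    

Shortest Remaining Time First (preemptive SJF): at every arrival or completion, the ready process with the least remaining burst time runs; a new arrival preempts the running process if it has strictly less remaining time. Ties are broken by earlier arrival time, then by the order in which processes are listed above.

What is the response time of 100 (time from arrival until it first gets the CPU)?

Timeline: | 101 0-3 | 102 3-7 | 101 7-13 | 100 13-25 |
Completion: 100=25  101=13  102=7
Response(100) = first start − arrival = 13 − 0 = 13

13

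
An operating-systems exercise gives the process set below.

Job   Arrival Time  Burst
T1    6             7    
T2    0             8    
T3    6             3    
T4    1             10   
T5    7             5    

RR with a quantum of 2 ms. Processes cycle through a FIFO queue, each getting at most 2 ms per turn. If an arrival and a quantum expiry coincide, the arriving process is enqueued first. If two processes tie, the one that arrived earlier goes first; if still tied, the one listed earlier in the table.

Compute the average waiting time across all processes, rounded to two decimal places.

17.20

Gantt: | T2 0-2 | T4 2-4 | T2 4-6 | T4 6-8 | T1 8-10 | T3 10-12 | T2 12-14 | T5 14-16 | T4 16-18 | T1 18-20 | T3 20-21 | T2 21-23 | T5 23-25 | T4 25-27 | T1 27-29 | T5 29-30 | T4 30-32 | T1 32-33 |
Completion: T1=33  T2=23  T3=21  T4=32  T5=30
Turnaround (C−A): T1=27  T2=23  T3=15  T4=31  T5=23
Waiting times: T1=20, T2=15, T3=12, T4=21, T5=18
Average waiting = (20+15+12+21+18) / 5 = 86/5 = 17.20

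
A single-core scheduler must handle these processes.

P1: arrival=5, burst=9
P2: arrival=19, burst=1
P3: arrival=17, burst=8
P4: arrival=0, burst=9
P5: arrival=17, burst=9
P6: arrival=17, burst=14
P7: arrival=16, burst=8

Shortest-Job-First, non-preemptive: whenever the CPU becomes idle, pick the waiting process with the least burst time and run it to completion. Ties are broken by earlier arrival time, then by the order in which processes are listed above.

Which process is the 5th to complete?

Gantt: | P4 0-9 | P1 9-18 | P7 18-26 | P2 26-27 | P3 27-35 | P5 35-44 | P6 44-58 |
Completion: P1=18  P2=27  P3=35  P4=9  P5=44  P6=58  P7=26
Turnaround (C−A): P1=13  P2=8  P3=18  P4=9  P5=27  P6=41  P7=10
Finish order: P4 → P1 → P7 → P2 → P3 → P5 → P6

P3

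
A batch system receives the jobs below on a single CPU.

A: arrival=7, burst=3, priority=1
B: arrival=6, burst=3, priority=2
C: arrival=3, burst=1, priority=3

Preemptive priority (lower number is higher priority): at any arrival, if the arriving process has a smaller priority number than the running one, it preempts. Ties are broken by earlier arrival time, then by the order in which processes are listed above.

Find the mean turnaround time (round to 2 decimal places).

Gantt: | idle 0-3 | C 3-4 | idle 4-6 | B 6-7 | A 7-10 | B 10-12 |
Completion: A=10  B=12  C=4
Turnaround (C−A): A=3  B=6  C=1
Turnaround times: A=3, B=6, C=1
Average turnaround = (3+6+1) / 3 = 10/3 = 3.33

3.33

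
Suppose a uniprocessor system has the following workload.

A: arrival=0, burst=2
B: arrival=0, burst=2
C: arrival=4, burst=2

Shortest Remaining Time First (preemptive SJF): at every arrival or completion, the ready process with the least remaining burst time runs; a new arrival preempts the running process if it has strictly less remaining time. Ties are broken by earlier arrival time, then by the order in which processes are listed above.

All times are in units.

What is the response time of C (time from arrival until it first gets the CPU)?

Timeline: | A 0-2 | B 2-4 | C 4-6 |
Completion: A=2  B=4  C=6
Turnaround (C−A): A=2  B=4  C=2
Response(C) = first start − arrival = 4 − 4 = 0

0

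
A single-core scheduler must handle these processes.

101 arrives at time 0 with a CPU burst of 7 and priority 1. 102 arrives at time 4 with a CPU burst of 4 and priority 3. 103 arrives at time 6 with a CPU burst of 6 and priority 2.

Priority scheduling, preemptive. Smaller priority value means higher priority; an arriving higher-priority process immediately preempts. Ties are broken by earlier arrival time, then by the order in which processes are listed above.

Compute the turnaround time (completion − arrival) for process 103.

7

Timeline: | 101 0-7 | 103 7-13 | 102 13-17 |
Completion: 101=7  102=17  103=13
Turnaround (C−A): 101=7  102=13  103=7
Turnaround(103) = completion − arrival = 13 − 6 = 7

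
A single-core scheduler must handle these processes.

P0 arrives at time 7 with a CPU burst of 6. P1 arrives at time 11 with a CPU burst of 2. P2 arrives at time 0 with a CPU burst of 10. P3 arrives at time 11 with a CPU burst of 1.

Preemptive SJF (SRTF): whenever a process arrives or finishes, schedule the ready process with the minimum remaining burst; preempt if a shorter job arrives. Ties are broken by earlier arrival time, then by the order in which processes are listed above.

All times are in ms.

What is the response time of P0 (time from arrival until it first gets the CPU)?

3

Gantt: | P2 0-10 | P0 10-11 | P3 11-12 | P1 12-14 | P0 14-19 |
Completion: P0=19  P1=14  P2=10  P3=12
Turnaround (C−A): P0=12  P1=3  P2=10  P3=1
Response(P0) = first start − arrival = 10 − 7 = 3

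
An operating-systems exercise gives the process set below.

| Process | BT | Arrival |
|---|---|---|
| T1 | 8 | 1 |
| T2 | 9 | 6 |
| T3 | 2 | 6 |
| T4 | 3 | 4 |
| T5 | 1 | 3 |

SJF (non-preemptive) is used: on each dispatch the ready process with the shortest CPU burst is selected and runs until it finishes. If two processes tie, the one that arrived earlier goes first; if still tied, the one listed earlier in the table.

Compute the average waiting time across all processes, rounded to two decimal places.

Timeline: | idle 0-1 | T1 1-9 | T5 9-10 | T3 10-12 | T4 12-15 | T2 15-24 |
Completion: T1=9  T2=24  T3=12  T4=15  T5=10
Turnaround (C−A): T1=8  T2=18  T3=6  T4=11  T5=7
Waiting times: T1=0, T2=9, T3=4, T4=8, T5=6
Average waiting = (0+9+4+8+6) / 5 = 27/5 = 5.40

5.40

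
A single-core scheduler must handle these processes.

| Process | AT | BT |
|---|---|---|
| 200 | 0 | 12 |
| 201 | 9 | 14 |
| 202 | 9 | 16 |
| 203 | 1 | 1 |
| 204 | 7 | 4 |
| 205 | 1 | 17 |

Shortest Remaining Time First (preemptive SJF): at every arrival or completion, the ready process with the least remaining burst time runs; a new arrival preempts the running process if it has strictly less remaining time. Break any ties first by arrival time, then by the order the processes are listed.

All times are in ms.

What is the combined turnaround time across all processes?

Schedule: | 200 0-1 | 203 1-2 | 200 2-7 | 204 7-11 | 200 11-17 | 201 17-31 | 202 31-47 | 205 47-64 |
Completion: 200=17  201=31  202=47  203=2  204=11  205=64
Turnaround = completion − arrival: 200=17, 201=22, 202=38, 203=1, 204=4, 205=63
Total turnaround = 17 + 22 + 38 + 1 + 4 + 63 = 145

145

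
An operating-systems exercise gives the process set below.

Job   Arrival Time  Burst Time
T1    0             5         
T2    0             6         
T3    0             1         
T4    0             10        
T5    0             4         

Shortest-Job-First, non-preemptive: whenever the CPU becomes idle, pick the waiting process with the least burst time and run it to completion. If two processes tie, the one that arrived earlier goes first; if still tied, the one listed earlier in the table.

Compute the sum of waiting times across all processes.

Timeline: | T3 0-1 | T5 1-5 | T1 5-10 | T2 10-16 | T4 16-26 |
Completion: T1=10  T2=16  T3=1  T4=26  T5=5
Turnaround (C−A): T1=10  T2=16  T3=1  T4=26  T5=5
Waiting = turnaround − burst: T1=5, T2=10, T3=0, T4=16, T5=1
Total waiting = 5 + 10 + 0 + 16 + 1 = 32

32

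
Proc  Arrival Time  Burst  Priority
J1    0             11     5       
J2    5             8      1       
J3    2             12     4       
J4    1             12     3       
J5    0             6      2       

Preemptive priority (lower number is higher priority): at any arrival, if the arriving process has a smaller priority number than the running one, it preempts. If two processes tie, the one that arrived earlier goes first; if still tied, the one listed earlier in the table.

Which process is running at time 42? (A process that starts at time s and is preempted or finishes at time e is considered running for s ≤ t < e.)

Gantt: | J5 0-5 | J2 5-13 | J5 13-14 | J4 14-26 | J3 26-38 | J1 38-49 |
Completion: J1=49  J2=13  J3=38  J4=26  J5=14

J1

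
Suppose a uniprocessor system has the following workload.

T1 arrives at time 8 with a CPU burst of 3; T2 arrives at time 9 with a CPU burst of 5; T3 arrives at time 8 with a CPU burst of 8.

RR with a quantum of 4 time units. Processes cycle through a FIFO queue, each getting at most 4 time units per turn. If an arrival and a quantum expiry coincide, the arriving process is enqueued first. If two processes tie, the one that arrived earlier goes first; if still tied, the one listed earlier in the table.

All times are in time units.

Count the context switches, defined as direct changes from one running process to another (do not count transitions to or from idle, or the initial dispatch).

4

Schedule: | idle 0-8 | T1 8-11 | T3 11-15 | T2 15-19 | T3 19-23 | T2 23-24 |
Completion: T1=11  T2=24  T3=23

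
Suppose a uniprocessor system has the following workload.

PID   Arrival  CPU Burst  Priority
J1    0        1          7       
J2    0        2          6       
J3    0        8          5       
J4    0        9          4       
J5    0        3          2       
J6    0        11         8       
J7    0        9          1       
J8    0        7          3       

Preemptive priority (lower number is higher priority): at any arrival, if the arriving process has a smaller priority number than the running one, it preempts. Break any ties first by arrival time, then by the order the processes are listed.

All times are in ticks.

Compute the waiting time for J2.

Timeline: | J7 0-9 | J5 9-12 | J8 12-19 | J4 19-28 | J3 28-36 | J2 36-38 | J1 38-39 | J6 39-50 |
Completion: J1=39  J2=38  J3=36  J4=28  J5=12  J6=50  J7=9  J8=19
Turnaround (C−A): J1=39  J2=38  J3=36  J4=28  J5=12  J6=50  J7=9  J8=19
Waiting(J2) = turnaround − burst = 38 − 2 = 36

36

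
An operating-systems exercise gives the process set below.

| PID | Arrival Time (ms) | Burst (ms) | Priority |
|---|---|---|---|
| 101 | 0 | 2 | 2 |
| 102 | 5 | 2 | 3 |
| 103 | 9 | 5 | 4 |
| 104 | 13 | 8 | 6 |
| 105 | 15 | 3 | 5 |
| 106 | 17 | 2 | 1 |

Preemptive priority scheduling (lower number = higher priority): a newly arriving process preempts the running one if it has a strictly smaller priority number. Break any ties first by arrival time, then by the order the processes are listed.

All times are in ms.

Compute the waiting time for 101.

Schedule: | 101 0-2 | idle 2-5 | 102 5-7 | idle 7-9 | 103 9-14 | 104 14-15 | 105 15-17 | 106 17-19 | 105 19-20 | 104 20-27 |
Completion: 101=2  102=7  103=14  104=27  105=20  106=19
Waiting(101) = turnaround − burst = 2 − 2 = 0

0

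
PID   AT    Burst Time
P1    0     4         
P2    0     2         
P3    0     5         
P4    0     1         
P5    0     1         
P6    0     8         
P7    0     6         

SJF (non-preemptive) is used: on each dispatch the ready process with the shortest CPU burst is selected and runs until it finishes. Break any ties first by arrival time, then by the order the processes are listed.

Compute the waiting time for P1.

4

Gantt: | P4 0-1 | P5 1-2 | P2 2-4 | P1 4-8 | P3 8-13 | P7 13-19 | P6 19-27 |
Completion: P1=8  P2=4  P3=13  P4=1  P5=2  P6=27  P7=19
Turnaround (C−A): P1=8  P2=4  P3=13  P4=1  P5=2  P6=27  P7=19
Waiting(P1) = turnaround − burst = 8 − 4 = 4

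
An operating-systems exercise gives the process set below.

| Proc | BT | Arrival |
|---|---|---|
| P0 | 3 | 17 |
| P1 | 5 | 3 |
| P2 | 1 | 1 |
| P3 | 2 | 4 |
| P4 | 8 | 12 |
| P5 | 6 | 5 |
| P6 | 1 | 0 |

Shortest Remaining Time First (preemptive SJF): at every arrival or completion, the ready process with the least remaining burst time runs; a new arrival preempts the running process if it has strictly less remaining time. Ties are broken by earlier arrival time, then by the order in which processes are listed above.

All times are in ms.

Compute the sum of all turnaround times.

40

Schedule: | P6 0-1 | P2 1-2 | idle 2-3 | P1 3-4 | P3 4-6 | P1 6-10 | P5 10-16 | P4 16-17 | P0 17-20 | P4 20-27 |
Completion: P0=20  P1=10  P2=2  P3=6  P4=27  P5=16  P6=1
Turnaround = completion − arrival: P0=3, P1=7, P2=1, P3=2, P4=15, P5=11, P6=1
Total turnaround = 3 + 7 + 1 + 2 + 15 + 11 + 1 = 40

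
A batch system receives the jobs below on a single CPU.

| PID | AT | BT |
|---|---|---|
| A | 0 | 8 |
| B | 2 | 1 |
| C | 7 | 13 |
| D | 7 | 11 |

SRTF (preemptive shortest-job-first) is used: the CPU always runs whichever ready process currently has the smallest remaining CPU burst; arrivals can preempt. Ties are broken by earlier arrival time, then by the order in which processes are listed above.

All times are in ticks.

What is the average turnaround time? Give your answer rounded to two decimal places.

Gantt: | A 0-2 | B 2-3 | A 3-9 | D 9-20 | C 20-33 |
Completion: A=9  B=3  C=33  D=20
Turnaround (C−A): A=9  B=1  C=26  D=13
Turnaround times: A=9, B=1, C=26, D=13
Average turnaround = (9+1+26+13) / 4 = 49/4 = 12.25

12.25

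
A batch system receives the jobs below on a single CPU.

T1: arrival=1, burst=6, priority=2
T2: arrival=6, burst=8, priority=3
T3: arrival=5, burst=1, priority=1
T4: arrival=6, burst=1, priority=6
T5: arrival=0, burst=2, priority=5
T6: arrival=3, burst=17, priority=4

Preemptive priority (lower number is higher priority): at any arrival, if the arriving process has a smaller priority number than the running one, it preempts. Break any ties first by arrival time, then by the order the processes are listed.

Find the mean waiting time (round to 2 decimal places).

Schedule: | T5 0-1 | T1 1-5 | T3 5-6 | T1 6-8 | T2 8-16 | T6 16-33 | T5 33-34 | T4 34-35 |
Completion: T1=8  T2=16  T3=6  T4=35  T5=34  T6=33
Turnaround (C−A): T1=7  T2=10  T3=1  T4=29  T5=34  T6=30
Waiting times: T1=1, T2=2, T3=0, T4=28, T5=32, T6=13
Average waiting = (1+2+0+28+32+13) / 6 = 76/6 = 12.67

12.67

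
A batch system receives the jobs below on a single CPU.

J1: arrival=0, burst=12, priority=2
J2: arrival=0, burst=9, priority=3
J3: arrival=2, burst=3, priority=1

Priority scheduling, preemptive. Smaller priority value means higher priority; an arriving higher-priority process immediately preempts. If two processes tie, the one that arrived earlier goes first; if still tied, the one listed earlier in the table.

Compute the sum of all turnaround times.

42

Timeline: | J1 0-2 | J3 2-5 | J1 5-15 | J2 15-24 |
Completion: J1=15  J2=24  J3=5
Turnaround (C−A): J1=15  J2=24  J3=3
Turnaround = completion − arrival: J1=15, J2=24, J3=3
Total turnaround = 15 + 24 + 3 = 42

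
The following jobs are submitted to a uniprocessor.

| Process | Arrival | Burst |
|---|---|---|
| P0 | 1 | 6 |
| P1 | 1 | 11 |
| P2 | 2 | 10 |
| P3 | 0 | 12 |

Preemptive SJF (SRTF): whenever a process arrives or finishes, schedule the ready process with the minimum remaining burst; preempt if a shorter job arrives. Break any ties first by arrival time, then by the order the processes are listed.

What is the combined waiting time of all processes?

48

Schedule: | P3 0-1 | P0 1-7 | P2 7-17 | P3 17-28 | P1 28-39 |
Completion: P0=7  P1=39  P2=17  P3=28
Turnaround (C−A): P0=6  P1=38  P2=15  P3=28
Waiting = turnaround − burst: P0=0, P1=27, P2=5, P3=16
Total waiting = 0 + 27 + 5 + 16 = 48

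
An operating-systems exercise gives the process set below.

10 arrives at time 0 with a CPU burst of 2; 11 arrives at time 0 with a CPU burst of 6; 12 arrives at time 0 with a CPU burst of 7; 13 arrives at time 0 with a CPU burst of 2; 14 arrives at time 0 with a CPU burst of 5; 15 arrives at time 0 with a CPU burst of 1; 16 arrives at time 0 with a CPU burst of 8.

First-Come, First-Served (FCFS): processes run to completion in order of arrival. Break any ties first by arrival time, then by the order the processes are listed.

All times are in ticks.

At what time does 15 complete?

Gantt: | 10 0-2 | 11 2-8 | 12 8-15 | 13 15-17 | 14 17-22 | 15 22-23 | 16 23-31 |
Completion: 10=2  11=8  12=15  13=17  14=22  15=23  16=31
Turnaround (C−A): 10=2  11=8  12=15  13=17  14=22  15=23  16=31

23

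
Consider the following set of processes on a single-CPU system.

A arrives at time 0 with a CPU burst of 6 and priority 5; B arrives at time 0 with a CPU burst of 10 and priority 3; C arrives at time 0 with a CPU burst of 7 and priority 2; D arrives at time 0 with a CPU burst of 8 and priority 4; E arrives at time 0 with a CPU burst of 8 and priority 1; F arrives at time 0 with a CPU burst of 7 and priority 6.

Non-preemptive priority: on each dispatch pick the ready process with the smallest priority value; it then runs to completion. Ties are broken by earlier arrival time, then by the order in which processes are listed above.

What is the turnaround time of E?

Timeline: | E 0-8 | C 8-15 | B 15-25 | D 25-33 | A 33-39 | F 39-46 |
Completion: A=39  B=25  C=15  D=33  E=8  F=46
Turnaround (C−A): A=39  B=25  C=15  D=33  E=8  F=46
Turnaround(E) = completion − arrival = 8 − 0 = 8

8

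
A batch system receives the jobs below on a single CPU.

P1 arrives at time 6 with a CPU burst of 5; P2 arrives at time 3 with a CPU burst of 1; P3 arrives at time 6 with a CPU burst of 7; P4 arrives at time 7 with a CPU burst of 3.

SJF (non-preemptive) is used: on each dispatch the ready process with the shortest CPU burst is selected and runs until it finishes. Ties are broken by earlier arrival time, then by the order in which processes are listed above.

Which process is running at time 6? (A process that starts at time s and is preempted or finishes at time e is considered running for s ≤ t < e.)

P1

Gantt: | idle 0-3 | P2 3-4 | idle 4-6 | P1 6-11 | P4 11-14 | P3 14-21 |
Completion: P1=11  P2=4  P3=21  P4=14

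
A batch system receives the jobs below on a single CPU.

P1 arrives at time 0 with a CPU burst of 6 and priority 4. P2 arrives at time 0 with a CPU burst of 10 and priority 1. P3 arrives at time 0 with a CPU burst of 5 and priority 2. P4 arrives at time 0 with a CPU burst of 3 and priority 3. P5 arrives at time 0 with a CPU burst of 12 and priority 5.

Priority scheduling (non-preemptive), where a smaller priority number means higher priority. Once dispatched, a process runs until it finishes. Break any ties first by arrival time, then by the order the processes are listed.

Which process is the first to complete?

Gantt: | P2 0-10 | P3 10-15 | P4 15-18 | P1 18-24 | P5 24-36 |
Completion: P1=24  P2=10  P3=15  P4=18  P5=36
Turnaround (C−A): P1=24  P2=10  P3=15  P4=18  P5=36
Finish order: P2 → P3 → P4 → P1 → P5

P2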